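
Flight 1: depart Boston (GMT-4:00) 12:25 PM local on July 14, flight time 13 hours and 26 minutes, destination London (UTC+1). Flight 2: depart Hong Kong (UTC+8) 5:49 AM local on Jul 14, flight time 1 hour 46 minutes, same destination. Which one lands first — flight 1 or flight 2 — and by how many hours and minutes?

the second, by 30 hours 16 minutes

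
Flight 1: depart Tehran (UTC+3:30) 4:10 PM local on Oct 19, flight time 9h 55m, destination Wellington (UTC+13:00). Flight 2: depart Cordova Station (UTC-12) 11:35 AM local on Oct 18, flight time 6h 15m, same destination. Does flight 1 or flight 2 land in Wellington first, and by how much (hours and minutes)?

the second, by 16 hours 45 minutes

Flight 1 in UTC: 4:10 PM − 3:30 = 12:40 PM on Oct 19.
+9 hours 55 minutes → arrive 10:35 PM UTC on Oct 19.
Flight 2 in UTC: 11:35 AM + 12:00 = 11:35 PM on Oct 18.
+6 hours 15 minutes → arrive 5:50 AM UTC on Oct 19.
Flight 2 lands earlier by 16 hours 45 minutes.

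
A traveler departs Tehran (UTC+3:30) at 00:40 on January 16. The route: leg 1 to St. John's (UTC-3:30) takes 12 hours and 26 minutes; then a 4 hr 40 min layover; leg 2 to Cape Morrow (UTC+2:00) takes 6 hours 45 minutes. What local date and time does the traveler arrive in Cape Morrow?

23:01 on Jan 16

Convert departure to UTC: 00:40 − 3:30 = 21:10 UTC on Jan 15.
Add 12 hours 26 minutes leg 1 → 09:36 UTC (Jan 16).
Add 4 hours 40 minutes layover in St. John's → 14:16 UTC.
Add 6 hours 45 minutes leg 2 → 21:01 UTC.
Cape Morrow is UTC+2:00, so local arrival = 21:01 + 2:00 = 23:01 on Jan 16.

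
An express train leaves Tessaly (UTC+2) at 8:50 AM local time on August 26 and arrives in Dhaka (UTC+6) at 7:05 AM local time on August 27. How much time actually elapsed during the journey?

18 hours 15 minutes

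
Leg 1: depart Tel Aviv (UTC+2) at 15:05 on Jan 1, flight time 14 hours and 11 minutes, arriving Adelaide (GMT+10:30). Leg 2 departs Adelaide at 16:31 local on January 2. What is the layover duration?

2 hours 45 minutes

Convert departure to UTC: 15:05 − 2:00 = 13:05 UTC on Jan 1.
Add 14 hours 11 minutes flight time → 03:16 UTC (Jan 2).
Adelaide is UTC+10:30, so local arrival = 03:16 + 10:30 = 13:46 on Jan 2.
Layover = 16:31 − 13:46 = 2 hours 45 minutes.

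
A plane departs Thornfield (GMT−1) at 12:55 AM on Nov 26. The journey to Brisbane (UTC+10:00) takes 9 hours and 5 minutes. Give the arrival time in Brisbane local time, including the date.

Convert departure to UTC: 12:55 AM + 1:00 = 1:55 AM UTC on Nov 26.
Add 9 hours 5 minutes travel time → 11:00 AM UTC.
Brisbane is UTC+10:00, so local arrival = 11:00 AM + 10:00 = 9:00 PM on Nov 26.

9:00 PM on November 26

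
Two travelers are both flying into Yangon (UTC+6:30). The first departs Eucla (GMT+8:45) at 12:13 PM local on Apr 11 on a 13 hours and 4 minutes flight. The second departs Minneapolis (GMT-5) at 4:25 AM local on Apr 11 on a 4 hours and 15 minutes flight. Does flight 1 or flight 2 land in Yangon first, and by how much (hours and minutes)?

the second, by 2 hours 52 minutes

Flight 1 in UTC: 12:13 PM − 8:45 = 3:28 AM on Apr 11.
+13 hours and 4 minutes → arrive 4:32 PM UTC on Apr 11.
Flight 2 in UTC: 4:25 AM + 5:00 = 9:25 AM on Apr 11.
+4 hours 15 minutes → arrive 1:40 PM UTC on Apr 11.
Flight 2 lands earlier by 2 hours 52 minutes.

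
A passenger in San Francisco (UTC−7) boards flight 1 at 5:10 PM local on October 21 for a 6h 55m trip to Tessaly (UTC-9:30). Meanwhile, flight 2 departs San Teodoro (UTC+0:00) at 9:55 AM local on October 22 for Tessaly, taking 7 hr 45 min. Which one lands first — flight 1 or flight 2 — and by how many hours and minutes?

Flight 1 in UTC: 5:10 PM + 7:00 = 12:10 AM on Oct 22.
+6 hours and 55 minutes → arrive 7:05 AM UTC on Oct 22.
Flight 2 departs at 9:55 AM UTC (Oct 22).
+7 hours 45 minutes → arrive 5:40 PM UTC on Oct 22.
Flight 1 lands earlier by 10 hours 35 minutes.

the first, by 10 hours 35 minutes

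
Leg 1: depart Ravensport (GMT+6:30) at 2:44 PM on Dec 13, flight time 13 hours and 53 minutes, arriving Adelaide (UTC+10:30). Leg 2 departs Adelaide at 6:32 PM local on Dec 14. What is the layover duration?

9 hours 55 minutes

Convert departure to UTC: 2:44 PM − 6:30 = 8:14 AM UTC on Dec 13.
Add 13 hours 53 minutes flight time → 10:07 PM UTC.
Adelaide is UTC+10:30, so local arrival = 10:07 PM + 10:30 = 8:37 AM on Dec 14.
Layover = 6:32 PM − 8:37 AM = 9 hours 55 minutes.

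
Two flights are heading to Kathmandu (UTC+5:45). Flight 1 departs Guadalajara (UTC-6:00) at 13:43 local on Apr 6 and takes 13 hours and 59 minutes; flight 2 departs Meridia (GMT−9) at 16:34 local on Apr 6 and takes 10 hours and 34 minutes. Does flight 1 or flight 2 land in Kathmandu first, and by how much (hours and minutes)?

the first, by 2 hours 26 minutes

Flight 1 in UTC: 13:43 + 6:00 = 19:43 on Apr 6.
+13 hours and 59 minutes → arrive 09:42 UTC on Apr 7.
Flight 2 in UTC: 16:34 + 9:00 = 01:34 on Apr 7.
+10 hours and 34 minutes → arrive 12:08 UTC on Apr 7.
Flight 1 lands earlier by 2 hours 26 minutes.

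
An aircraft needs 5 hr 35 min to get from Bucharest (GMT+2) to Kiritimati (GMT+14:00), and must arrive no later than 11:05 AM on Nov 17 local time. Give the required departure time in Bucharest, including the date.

5:30 PM on Nov 16

Target arrival in UTC: 11:05 AM − 14:00 = 9:05 PM on Nov 16.
Subtract 5 hours and 35 minutes → departure 3:30 PM UTC on Nov 16.
Bucharest is UTC+2:00: 3:30 PM + 2:00 = 5:30 PM on Nov 16.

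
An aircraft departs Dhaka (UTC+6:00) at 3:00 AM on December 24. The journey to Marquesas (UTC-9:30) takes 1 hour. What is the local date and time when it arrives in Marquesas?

12:30 PM on Dec 23

Marquesas is 15:30 behind Dhaka.
After 1 hour it is 4:00 AM in Dhaka.
Shift by the zone difference: 4:00 AM − 15:30 = 12:30 PM on Dec 23 in Marquesas.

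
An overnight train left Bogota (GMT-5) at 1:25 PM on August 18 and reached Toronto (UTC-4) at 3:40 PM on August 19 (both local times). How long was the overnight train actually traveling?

25 hours 15 minutes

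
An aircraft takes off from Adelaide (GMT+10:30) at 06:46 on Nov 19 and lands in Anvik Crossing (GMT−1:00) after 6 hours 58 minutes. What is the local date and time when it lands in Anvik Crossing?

Anvik Crossing is 11:30 behind Adelaide.
After 6 hours 58 minutes it is 13:44 in Adelaide.
Shift by the zone difference: 13:44 − 11:30 = 02:14 on Nov 19 in Anvik Crossing.

02:14 on November 19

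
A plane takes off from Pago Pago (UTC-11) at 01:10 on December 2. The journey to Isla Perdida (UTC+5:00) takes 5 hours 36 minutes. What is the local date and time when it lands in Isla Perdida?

Convert departure to UTC: 01:10 + 11:00 = 12:10 UTC on Dec 2.
Add 5 hours and 36 minutes travel time → 17:46 UTC.
Isla Perdida is UTC+5:00, so local arrival = 17:46 + 5:00 = 22:46 on Dec 2.

22:46 on Dec 2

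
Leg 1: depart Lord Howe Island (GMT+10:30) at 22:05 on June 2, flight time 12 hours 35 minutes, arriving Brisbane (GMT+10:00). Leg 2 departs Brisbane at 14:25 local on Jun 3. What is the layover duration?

4 hours 15 minutes

Convert departure to UTC: 22:05 − 10:30 = 11:35 UTC on Jun 2.
Add 12 hours 35 minutes flight time → 00:10 UTC (Jun 3).
Brisbane is UTC+10:00, so local arrival = 00:10 + 10:00 = 10:10 on Jun 3.
Layover = 14:25 − 10:10 = 4 hours 15 minutes.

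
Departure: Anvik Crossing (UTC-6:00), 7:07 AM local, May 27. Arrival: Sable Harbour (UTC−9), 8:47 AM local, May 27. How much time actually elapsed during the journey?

4 hours 40 minutes

Departure in UTC: 7:07 AM + 6:00 = 1:07 PM on May 27.
Arrival in UTC: 8:47 AM + 9:00 = 5:47 PM on May 27.
Elapsed = 5:47 PM − 1:07 PM = 4 hours 40 minutes.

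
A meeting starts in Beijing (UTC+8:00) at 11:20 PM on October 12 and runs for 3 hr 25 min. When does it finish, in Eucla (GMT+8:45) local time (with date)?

Convert start to UTC: 11:20 PM − 8:00 = 3:20 PM UTC on Oct 12.
Add 3 hours 25 minutes duration → 6:45 PM UTC.
Eucla is UTC+8:45, so local end time = 6:45 PM + 8:45 = 3:30 AM on Oct 13.

3:30 AM on October 13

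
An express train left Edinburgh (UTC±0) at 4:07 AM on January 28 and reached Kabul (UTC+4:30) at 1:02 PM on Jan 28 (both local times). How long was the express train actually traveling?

4 hours 25 minutes

Departure is already UTC: 4:07 AM on Jan 28.
Arrival in UTC: 1:02 PM − 4:30 = 8:32 AM on Jan 28.
Elapsed = 8:32 AM − 4:07 AM = 4 hours 25 minutes.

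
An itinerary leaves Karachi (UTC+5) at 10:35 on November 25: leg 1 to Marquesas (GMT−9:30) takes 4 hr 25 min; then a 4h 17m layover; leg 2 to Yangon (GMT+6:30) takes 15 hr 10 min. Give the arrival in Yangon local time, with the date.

11:57 on November 26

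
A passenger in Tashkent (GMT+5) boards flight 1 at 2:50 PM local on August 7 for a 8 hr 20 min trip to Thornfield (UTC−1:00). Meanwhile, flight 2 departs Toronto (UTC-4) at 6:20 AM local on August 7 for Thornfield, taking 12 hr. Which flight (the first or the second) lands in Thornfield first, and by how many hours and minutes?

the first, by 4 hours 10 minutes

Flight 1 in UTC: 2:50 PM − 5:00 = 9:50 AM on Aug 7.
+8 hours and 20 minutes → arrive 6:10 PM UTC on Aug 7.
Flight 2 in UTC: 6:20 AM + 4:00 = 10:20 AM on Aug 7.
+12 hours → arrive 10:20 PM UTC on Aug 7.
Flight 1 lands earlier by 4 hours 10 minutes.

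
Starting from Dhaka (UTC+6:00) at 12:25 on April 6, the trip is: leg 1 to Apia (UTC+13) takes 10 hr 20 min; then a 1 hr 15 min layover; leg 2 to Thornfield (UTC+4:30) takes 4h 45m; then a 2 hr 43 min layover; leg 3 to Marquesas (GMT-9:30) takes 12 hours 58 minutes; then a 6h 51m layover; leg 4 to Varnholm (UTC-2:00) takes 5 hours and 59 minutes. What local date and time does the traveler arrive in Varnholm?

Convert departure to UTC: 12:25 − 6:00 = 06:25 UTC on Apr 6.
Add 10 hours and 20 minutes leg 1 → 16:45 UTC.
Add 1 hour 15 minutes layover in Apia → 18:00 UTC.
Add 4 hours 45 minutes leg 2 → 22:45 UTC.
Add 2 hours and 43 minutes layover in Thornfield → 01:28 UTC (Apr 7).
Add 12 hours and 58 minutes leg 3 → 14:26 UTC.
Add 6 hours and 51 minutes layover in Marquesas → 21:17 UTC.
Add 5 hours and 59 minutes leg 4 → 03:16 UTC (Apr 8).
Varnholm is UTC−2:00, so local arrival = 03:16 − 2:00 = 01:16 on Apr 8.

01:16 on Apr 8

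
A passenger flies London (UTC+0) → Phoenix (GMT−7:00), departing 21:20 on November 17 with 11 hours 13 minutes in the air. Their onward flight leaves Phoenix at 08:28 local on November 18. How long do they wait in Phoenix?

6 hours 55 minutes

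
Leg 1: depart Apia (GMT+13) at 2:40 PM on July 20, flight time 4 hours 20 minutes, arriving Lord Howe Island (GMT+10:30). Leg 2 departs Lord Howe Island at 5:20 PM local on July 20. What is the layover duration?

50 minutes

Convert departure to UTC: 2:40 PM − 13:00 = 1:40 AM UTC on Jul 20.
Add 4 hours and 20 minutes flight time → 6:00 AM UTC.
Lord Howe Island is UTC+10:30, so local arrival = 6:00 AM + 10:30 = 4:30 PM on Jul 20.
Layover = 5:20 PM − 4:30 PM = 50 minutes.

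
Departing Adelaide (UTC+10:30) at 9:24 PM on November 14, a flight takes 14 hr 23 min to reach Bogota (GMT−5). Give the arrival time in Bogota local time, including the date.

8:17 PM on Nov 14

Convert departure to UTC: 9:24 PM − 10:30 = 10:54 AM UTC on Nov 14.
Add 14 hours 23 minutes travel time → 1:17 AM UTC (Nov 15).
Bogota is UTC−5:00, so local arrival = 1:17 AM − 5:00 = 8:17 PM on Nov 14.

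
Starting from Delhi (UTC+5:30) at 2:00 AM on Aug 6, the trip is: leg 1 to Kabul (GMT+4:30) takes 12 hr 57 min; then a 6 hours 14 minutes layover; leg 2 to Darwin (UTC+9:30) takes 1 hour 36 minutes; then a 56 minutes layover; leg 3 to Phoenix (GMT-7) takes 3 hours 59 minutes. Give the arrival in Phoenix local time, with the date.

3:12 PM on August 6

Convert departure to UTC: 2:00 AM − 5:30 = 8:30 PM UTC on Aug 5.
Add 12 hours 57 minutes leg 1 → 9:27 AM UTC (Aug 6).
Add 6 hours and 14 minutes layover in Kabul → 3:41 PM UTC.
Add 1 hour and 36 minutes leg 2 → 5:17 PM UTC.
Add 56 minutes layover in Darwin → 6:13 PM UTC.
Add 3 hours 59 minutes leg 3 → 10:12 PM UTC.
Phoenix is UTC−7:00, so local arrival = 10:12 PM − 7:00 = 3:12 PM on Aug 6.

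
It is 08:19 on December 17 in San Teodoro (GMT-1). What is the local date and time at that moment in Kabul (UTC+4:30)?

13:49 on Dec 17

Kabul is 5:30 ahead of San Teodoro.
Shift by the zone difference: 08:19 + 5:30 = 13:49 on Dec 17 in Kabul.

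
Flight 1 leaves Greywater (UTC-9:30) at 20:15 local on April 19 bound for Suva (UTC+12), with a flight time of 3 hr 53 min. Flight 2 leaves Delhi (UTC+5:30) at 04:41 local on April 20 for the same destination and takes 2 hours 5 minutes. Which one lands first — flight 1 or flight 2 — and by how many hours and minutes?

Flight 1 in UTC: 20:15 + 9:30 = 05:45 on Apr 20.
+3 hours 53 minutes → arrive 09:38 UTC on Apr 20.
Flight 2 in UTC: 04:41 − 5:30 = 23:11 on Apr 19.
+2 hours and 5 minutes → arrive 01:16 UTC on Apr 20.
Flight 2 lands earlier by 8 hours 22 minutes.

the second, by 8 hours 22 minutes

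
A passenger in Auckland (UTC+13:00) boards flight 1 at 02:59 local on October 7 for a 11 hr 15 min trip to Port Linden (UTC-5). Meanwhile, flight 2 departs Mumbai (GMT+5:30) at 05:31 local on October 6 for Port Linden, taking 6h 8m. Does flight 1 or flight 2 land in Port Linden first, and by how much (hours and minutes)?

the second, by 19 hours 5 minutes

Flight 1 in UTC: 02:59 − 13:00 = 13:59 on Oct 6.
+11 hours and 15 minutes → arrive 01:14 UTC on Oct 7.
Flight 2 in UTC: 05:31 − 5:30 = 00:01 on Oct 6.
+6 hours and 8 minutes → arrive 06:09 UTC on Oct 6.
Flight 2 lands earlier by 19 hours 5 minutes.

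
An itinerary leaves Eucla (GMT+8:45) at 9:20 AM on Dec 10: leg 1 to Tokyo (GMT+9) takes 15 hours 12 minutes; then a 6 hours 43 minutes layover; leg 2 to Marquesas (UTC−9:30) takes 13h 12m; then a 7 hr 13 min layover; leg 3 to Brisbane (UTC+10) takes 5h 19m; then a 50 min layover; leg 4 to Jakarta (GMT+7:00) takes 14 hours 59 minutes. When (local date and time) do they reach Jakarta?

Convert departure to UTC: 9:20 AM − 8:45 = 12:35 AM UTC on Dec 10.
Add 15 hours 12 minutes leg 1 → 3:47 PM UTC.
Add 6 hours and 43 minutes layover in Tokyo → 10:30 PM UTC.
Add 13 hours 12 minutes leg 2 → 11:42 AM UTC (Dec 11).
Add 7 hours 13 minutes layover in Marquesas → 6:55 PM UTC.
Add 5 hours and 19 minutes leg 3 → 12:14 AM UTC (Dec 12).
Add 50 minutes layover in Brisbane → 1:04 AM UTC.
Add 14 hours 59 minutes leg 4 → 4:03 PM UTC.
Jakarta is UTC+7:00, so local arrival = 4:03 PM + 7:00 = 11:03 PM on Dec 12.

11:03 PM on December 12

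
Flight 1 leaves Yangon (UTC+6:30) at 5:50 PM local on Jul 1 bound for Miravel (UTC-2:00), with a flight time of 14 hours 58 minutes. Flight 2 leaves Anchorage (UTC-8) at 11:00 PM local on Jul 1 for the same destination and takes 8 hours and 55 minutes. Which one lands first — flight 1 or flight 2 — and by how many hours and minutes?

the first, by 13 hours 37 minutes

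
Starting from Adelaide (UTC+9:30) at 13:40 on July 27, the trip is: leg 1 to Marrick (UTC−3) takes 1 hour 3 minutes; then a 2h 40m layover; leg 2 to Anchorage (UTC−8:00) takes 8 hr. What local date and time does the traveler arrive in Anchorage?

07:53 on Jul 27

Convert departure to UTC: 13:40 − 9:30 = 04:10 UTC on Jul 27.
Add 1 hour 3 minutes leg 1 → 05:13 UTC.
Add 2 hours and 40 minutes layover in Marrick → 07:53 UTC.
Add 8 hours leg 2 → 15:53 UTC.
Anchorage is UTC−8:00, so local arrival = 15:53 − 8:00 = 07:53 on Jul 27.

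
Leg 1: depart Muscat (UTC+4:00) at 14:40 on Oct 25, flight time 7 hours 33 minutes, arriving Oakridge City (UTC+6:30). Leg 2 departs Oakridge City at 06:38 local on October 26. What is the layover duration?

5 hours 55 minutes

Convert departure to UTC: 14:40 − 4:00 = 10:40 UTC on Oct 25.
Add 7 hours 33 minutes flight time → 18:13 UTC.
Oakridge City is UTC+6:30, so local arrival = 18:13 + 6:30 = 00:43 on Oct 26.
Layover = 06:38 − 00:43 = 5 hours 55 minutes.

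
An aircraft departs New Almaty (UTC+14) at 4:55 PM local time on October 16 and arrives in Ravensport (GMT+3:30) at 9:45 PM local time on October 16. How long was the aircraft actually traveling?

15 hours 20 minutes

Departure in UTC: 4:55 PM − 14:00 = 2:55 AM on Oct 16.
Arrival in UTC: 9:45 PM − 3:30 = 6:15 PM on Oct 16.
Elapsed = 6:15 PM − 2:55 AM = 15 hours 20 minutes.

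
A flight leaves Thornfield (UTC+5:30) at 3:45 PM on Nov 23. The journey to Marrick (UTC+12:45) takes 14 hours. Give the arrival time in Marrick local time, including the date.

1:00 PM on November 24

Marrick is 7:15 ahead of Thornfield.
After 14 hours it is 5:45 AM (Nov 24) in Thornfield.
Shift by the zone difference: 5:45 AM + 7:15 = 1:00 PM on Nov 24 in Marrick.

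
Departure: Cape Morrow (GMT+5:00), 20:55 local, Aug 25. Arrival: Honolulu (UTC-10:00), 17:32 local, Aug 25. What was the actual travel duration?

11 hours 37 minutes

Departure in UTC: 20:55 − 5:00 = 15:55 on Aug 25.
Arrival in UTC: 17:32 + 10:00 = 03:32 on Aug 26.
Elapsed = 03:32 − 15:55 (+1 day) = 11 hours 37 minutes.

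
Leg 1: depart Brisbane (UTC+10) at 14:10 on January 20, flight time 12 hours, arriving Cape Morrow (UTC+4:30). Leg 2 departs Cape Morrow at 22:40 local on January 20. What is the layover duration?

2 hours

Convert departure to UTC: 14:10 − 10:00 = 04:10 UTC on Jan 20.
Add 12 hours flight time → 16:10 UTC.
Cape Morrow is UTC+4:30, so local arrival = 16:10 + 4:30 = 20:40 on Jan 20.
Layover = 22:40 − 20:40 = 2 hours.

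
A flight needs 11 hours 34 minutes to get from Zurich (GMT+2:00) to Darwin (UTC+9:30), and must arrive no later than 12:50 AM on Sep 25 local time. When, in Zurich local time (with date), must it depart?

Target arrival in UTC: 12:50 AM − 9:30 = 3:20 PM on Sep 24.
Subtract 11 hours 34 minutes → departure 3:46 AM UTC on Sep 24.
Zurich is UTC+2:00: 3:46 AM + 2:00 = 5:46 AM on Sep 24.

5:46 AM on September 24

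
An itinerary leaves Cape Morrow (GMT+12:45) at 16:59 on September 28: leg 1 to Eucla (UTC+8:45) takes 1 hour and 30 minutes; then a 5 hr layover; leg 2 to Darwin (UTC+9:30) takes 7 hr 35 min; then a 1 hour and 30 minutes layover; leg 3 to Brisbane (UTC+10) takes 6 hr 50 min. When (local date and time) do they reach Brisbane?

12:39 on September 29

Convert departure to UTC: 16:59 − 12:45 = 04:14 UTC on Sep 28.
Add 1 hour 30 minutes leg 1 → 05:44 UTC.
Add 5 hours layover in Eucla → 10:44 UTC.
Add 7 hours 35 minutes leg 2 → 18:19 UTC.
Add 1 hour and 30 minutes layover in Darwin → 19:49 UTC.
Add 6 hours 50 minutes leg 3 → 02:39 UTC (Sep 29).
Brisbane is UTC+10:00, so local arrival = 02:39 + 10:00 = 12:39 on Sep 29.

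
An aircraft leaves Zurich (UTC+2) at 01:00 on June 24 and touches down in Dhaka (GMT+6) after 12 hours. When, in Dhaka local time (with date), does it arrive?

Dhaka is 4:00 ahead of Zurich.
After 12 hours it is 13:00 in Zurich.
Shift by the zone difference: 13:00 + 4:00 = 17:00 on Jun 24 in Dhaka.

17:00 on June 24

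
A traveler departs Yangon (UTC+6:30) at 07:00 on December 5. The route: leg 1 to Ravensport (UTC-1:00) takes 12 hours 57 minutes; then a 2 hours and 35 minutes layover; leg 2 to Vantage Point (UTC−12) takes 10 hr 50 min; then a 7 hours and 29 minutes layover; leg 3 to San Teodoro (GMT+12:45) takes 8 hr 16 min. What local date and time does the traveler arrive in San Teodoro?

Convert departure to UTC: 07:00 − 6:30 = 00:30 UTC on Dec 5.
Add 12 hours and 57 minutes leg 1 → 13:27 UTC.
Add 2 hours 35 minutes layover in Ravensport → 16:02 UTC.
Add 10 hours and 50 minutes leg 2 → 02:52 UTC (Dec 6).
Add 7 hours 29 minutes layover in Vantage Point → 10:21 UTC.
Add 8 hours and 16 minutes leg 3 → 18:37 UTC.
San Teodoro is UTC+12:45, so local arrival = 18:37 + 12:45 = 07:22 on Dec 7.

07:22 on December 7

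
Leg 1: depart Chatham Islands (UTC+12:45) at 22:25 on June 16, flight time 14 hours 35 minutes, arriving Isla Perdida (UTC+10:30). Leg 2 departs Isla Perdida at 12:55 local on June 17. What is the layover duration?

2 hours 10 minutes

Convert departure to UTC: 22:25 − 12:45 = 09:40 UTC on Jun 16.
Add 14 hours and 35 minutes flight time → 00:15 UTC (Jun 17).
Isla Perdida is UTC+10:30, so local arrival = 00:15 + 10:30 = 10:45 on Jun 17.
Layover = 12:55 − 10:45 = 2 hours 10 minutes.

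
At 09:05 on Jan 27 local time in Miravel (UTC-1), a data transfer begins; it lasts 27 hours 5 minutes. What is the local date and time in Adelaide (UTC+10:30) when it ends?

Convert start to UTC: 09:05 + 1:00 = 10:05 UTC on Jan 27.
Add 27 hours 5 minutes duration → 13:10 UTC (Jan 28).
Adelaide is UTC+10:30, so local end time = 13:10 + 10:30 = 23:40 on Jan 28.

23:40 on January 28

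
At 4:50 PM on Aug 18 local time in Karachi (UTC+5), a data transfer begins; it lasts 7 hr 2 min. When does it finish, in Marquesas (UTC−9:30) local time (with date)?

9:22 AM on Aug 18

Marquesas is 14:30 behind Karachi.
After 7 hours 2 minutes it is 11:52 PM in Karachi.
Shift by the zone difference: 11:52 PM − 14:30 = 9:22 AM on Aug 18 in Marquesas.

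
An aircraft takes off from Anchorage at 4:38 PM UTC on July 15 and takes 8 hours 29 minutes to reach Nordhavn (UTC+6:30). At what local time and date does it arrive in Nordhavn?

Departure is given in UTC: 4:38 PM on Jul 15.
Add 8 hours 29 minutes → 1:07 AM UTC (Jul 16).
Nordhavn is UTC+6:30: 1:07 AM + 6:30 = 7:37 AM on Jul 16.

7:37 AM on July 16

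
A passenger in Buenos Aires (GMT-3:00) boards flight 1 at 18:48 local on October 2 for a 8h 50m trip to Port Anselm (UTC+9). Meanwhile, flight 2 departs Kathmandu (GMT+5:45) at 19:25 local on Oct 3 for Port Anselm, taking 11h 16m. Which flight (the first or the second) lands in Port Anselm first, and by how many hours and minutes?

the first, by 18 hours 18 minutes

Flight 1 in UTC: 18:48 + 3:00 = 21:48 on Oct 2.
+8 hours 50 minutes → arrive 06:38 UTC on Oct 3.
Flight 2 in UTC: 19:25 − 5:45 = 13:40 on Oct 3.
+11 hours and 16 minutes → arrive 00:56 UTC on Oct 4.
Flight 1 lands earlier by 18 hours 18 minutes.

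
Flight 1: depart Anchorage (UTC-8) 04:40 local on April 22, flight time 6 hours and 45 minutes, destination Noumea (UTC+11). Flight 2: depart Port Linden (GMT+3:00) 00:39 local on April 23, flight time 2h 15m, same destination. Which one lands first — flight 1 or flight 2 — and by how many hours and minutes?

Flight 1 in UTC: 04:40 + 8:00 = 12:40 on Apr 22.
+6 hours and 45 minutes → arrive 19:25 UTC on Apr 22.
Flight 2 in UTC: 00:39 − 3:00 = 21:39 on Apr 22.
+2 hours and 15 minutes → arrive 23:54 UTC on Apr 22.
Flight 1 lands earlier by 4 hours 29 minutes.

the first, by 4 hours 29 minutes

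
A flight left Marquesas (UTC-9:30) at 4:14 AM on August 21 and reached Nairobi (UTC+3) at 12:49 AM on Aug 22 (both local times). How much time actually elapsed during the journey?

Departure in UTC: 4:14 AM + 9:30 = 1:44 PM on Aug 21.
Arrival in UTC: 12:49 AM − 3:00 = 9:49 PM on Aug 21.
Elapsed = 9:49 PM − 1:44 PM = 8 hours 5 minutes.

8 hours 5 minutes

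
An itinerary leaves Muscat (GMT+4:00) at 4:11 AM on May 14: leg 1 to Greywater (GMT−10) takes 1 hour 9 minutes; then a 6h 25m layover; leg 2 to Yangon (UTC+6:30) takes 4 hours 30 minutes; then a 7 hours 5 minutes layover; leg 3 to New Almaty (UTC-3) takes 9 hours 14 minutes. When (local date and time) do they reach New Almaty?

Convert departure to UTC: 4:11 AM − 4:00 = 12:11 AM UTC on May 14.
Add 1 hour 9 minutes leg 1 → 1:20 AM UTC.
Add 6 hours and 25 minutes layover in Greywater → 7:45 AM UTC.
Add 4 hours and 30 minutes leg 2 → 12:15 PM UTC.
Add 7 hours and 5 minutes layover in Yangon → 7:20 PM UTC.
Add 9 hours and 14 minutes leg 3 → 4:34 AM UTC (May 15).
New Almaty is UTC−3:00, so local arrival = 4:34 AM − 3:00 = 1:34 AM on May 15.

1:34 AM on May 15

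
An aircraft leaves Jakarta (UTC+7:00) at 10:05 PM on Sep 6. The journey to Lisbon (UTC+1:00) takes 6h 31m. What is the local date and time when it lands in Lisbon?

10:36 PM on September 6

Convert departure to UTC: 10:05 PM − 7:00 = 3:05 PM UTC on Sep 6.
Add 6 hours 31 minutes travel time → 9:36 PM UTC.
Lisbon is UTC+1:00, so local arrival = 9:36 PM + 1:00 = 10:36 PM on Sep 6.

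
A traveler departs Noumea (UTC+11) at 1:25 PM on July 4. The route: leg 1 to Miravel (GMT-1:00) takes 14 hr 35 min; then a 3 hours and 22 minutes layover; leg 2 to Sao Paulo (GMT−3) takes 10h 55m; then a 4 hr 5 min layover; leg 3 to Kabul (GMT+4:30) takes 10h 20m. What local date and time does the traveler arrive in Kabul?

Convert departure to UTC: 1:25 PM − 11:00 = 2:25 AM UTC on Jul 4.
Add 14 hours and 35 minutes leg 1 → 5:00 PM UTC.
Add 3 hours and 22 minutes layover in Miravel → 8:22 PM UTC.
Add 10 hours 55 minutes leg 2 → 7:17 AM UTC (Jul 5).
Add 4 hours and 5 minutes layover in Sao Paulo → 11:22 AM UTC.
Add 10 hours and 20 minutes leg 3 → 9:42 PM UTC.
Kabul is UTC+4:30, so local arrival = 9:42 PM + 4:30 = 2:12 AM on Jul 6.

2:12 AM on July 6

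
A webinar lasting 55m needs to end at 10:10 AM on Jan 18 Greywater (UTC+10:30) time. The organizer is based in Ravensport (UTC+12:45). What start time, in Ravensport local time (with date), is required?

11:30 AM on January 18

Target end time in UTC: 10:10 AM − 10:30 = 11:40 PM on Jan 17.
Subtract 55 minutes → start 10:45 PM UTC on Jan 17.
Ravensport is UTC+12:45: 10:45 PM + 12:45 = 11:30 AM on Jan 18.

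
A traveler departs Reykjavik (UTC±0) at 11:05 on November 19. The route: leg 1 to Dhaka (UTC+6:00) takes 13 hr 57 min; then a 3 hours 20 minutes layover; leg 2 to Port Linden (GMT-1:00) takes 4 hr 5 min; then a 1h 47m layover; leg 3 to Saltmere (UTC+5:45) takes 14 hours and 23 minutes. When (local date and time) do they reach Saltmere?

06:22 on November 21

Reykjavik is at UTC+0, so departure is already 11:05 UTC on Nov 19.
Add 13 hours 57 minutes leg 1 → 01:02 UTC (Nov 20).
Add 3 hours 20 minutes layover in Dhaka → 04:22 UTC.
Add 4 hours and 5 minutes leg 2 → 08:27 UTC.
Add 1 hour and 47 minutes layover in Port Linden → 10:14 UTC.
Add 14 hours 23 minutes leg 3 → 00:37 UTC (Nov 21).
Saltmere is UTC+5:45, so local arrival = 00:37 + 5:45 = 06:22 on Nov 21.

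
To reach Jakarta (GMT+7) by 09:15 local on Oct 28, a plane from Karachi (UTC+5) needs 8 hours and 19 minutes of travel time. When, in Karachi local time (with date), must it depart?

Target arrival in UTC: 09:15 − 7:00 = 02:15 on Oct 28.
Subtract 8 hours 19 minutes → departure 17:56 UTC on Oct 27.
Karachi is UTC+5:00: 17:56 + 5:00 = 22:56 on Oct 27.

22:56 on October 27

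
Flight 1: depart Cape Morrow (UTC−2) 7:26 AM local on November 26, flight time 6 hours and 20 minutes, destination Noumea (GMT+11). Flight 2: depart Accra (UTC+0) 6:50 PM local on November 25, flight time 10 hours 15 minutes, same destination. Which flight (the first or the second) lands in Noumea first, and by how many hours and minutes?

the second, by 10 hours 41 minutes

Flight 1 in UTC: 7:26 AM + 2:00 = 9:26 AM on Nov 26.
+6 hours and 20 minutes → arrive 3:46 PM UTC on Nov 26.
Flight 2 departs at 6:50 PM UTC (Nov 25).
+10 hours 15 minutes → arrive 5:05 AM UTC on Nov 26.
Flight 2 lands earlier by 10 hours 41 minutes.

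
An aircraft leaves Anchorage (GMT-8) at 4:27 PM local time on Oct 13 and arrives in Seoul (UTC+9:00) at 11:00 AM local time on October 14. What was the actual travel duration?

1 hour 33 minutes

Departure in UTC: 4:27 PM + 8:00 = 12:27 AM on Oct 14.
Arrival in UTC: 11:00 AM − 9:00 = 2:00 AM on Oct 14.
Elapsed = 2:00 AM − 12:27 AM = 1 hour 33 minutes.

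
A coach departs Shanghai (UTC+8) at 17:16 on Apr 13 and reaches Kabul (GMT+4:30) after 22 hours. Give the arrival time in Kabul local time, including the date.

11:46 on April 14

Kabul is 3:30 behind Shanghai.
After 22 hours it is 15:16 (Apr 14) in Shanghai.
Shift by the zone difference: 15:16 − 3:30 = 11:46 on Apr 14 in Kabul.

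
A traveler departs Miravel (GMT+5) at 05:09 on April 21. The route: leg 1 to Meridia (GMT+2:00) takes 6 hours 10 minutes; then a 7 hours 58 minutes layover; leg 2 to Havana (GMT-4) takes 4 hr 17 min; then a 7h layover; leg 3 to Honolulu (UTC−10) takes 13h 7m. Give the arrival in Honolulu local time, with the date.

04:41 on Apr 22

Convert departure to UTC: 05:09 − 5:00 = 00:09 UTC on Apr 21.
Add 6 hours 10 minutes leg 1 → 06:19 UTC.
Add 7 hours 58 minutes layover in Meridia → 14:17 UTC.
Add 4 hours 17 minutes leg 2 → 18:34 UTC.
Add 7 hours layover in Havana → 01:34 UTC (Apr 22).
Add 13 hours and 7 minutes leg 3 → 14:41 UTC.
Honolulu is UTC−10:00, so local arrival = 14:41 − 10:00 = 04:41 on Apr 22.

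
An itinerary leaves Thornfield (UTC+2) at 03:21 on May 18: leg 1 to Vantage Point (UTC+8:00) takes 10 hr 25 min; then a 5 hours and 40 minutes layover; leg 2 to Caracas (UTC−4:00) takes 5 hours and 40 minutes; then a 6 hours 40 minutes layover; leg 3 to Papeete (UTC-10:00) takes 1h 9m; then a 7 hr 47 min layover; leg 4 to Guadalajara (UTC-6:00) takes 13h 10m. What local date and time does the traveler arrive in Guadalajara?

Convert departure to UTC: 03:21 − 2:00 = 01:21 UTC on May 18.
Add 10 hours and 25 minutes leg 1 → 11:46 UTC.
Add 5 hours 40 minutes layover in Vantage Point → 17:26 UTC.
Add 5 hours and 40 minutes leg 2 → 23:06 UTC.
Add 6 hours and 40 minutes layover in Caracas → 05:46 UTC (May 19).
Add 1 hour 9 minutes leg 3 → 06:55 UTC.
Add 7 hours 47 minutes layover in Papeete → 14:42 UTC.
Add 13 hours and 10 minutes leg 4 → 03:52 UTC (May 20).
Guadalajara is UTC−6:00, so local arrival = 03:52 − 6:00 = 21:52 on May 19.

21:52 on May 19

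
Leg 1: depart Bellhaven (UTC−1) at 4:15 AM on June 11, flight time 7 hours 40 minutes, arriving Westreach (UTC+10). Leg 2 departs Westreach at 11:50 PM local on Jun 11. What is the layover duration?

Convert departure to UTC: 4:15 AM + 1:00 = 5:15 AM UTC on Jun 11.
Add 7 hours 40 minutes flight time → 12:55 PM UTC.
Westreach is UTC+10:00, so local arrival = 12:55 PM + 10:00 = 10:55 PM on Jun 11.
Layover = 11:50 PM − 10:55 PM = 55 minutes.

55 minutes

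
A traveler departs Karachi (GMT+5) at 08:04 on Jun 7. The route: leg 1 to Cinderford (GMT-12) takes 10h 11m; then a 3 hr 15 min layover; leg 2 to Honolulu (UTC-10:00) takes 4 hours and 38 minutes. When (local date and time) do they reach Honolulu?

11:08 on June 7

Convert departure to UTC: 08:04 − 5:00 = 03:04 UTC on Jun 7.
Add 10 hours 11 minutes leg 1 → 13:15 UTC.
Add 3 hours and 15 minutes layover in Cinderford → 16:30 UTC.
Add 4 hours and 38 minutes leg 2 → 21:08 UTC.
Honolulu is UTC−10:00, so local arrival = 21:08 − 10:00 = 11:08 on Jun 7.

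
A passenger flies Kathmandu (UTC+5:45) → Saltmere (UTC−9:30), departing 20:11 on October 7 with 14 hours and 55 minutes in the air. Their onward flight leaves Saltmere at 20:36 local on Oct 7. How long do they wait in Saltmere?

Convert departure to UTC: 20:11 − 5:45 = 14:26 UTC on Oct 7.
Add 14 hours 55 minutes flight time → 05:21 UTC (Oct 8).
Saltmere is UTC−9:30, so local arrival = 05:21 − 9:30 = 19:51 on Oct 7.
Layover = 20:36 − 19:51 = 45 minutes.

45 minutes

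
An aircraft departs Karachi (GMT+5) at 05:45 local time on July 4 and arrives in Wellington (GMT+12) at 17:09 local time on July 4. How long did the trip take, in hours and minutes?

4 hours 24 minutes

Wellington is 7:00 ahead of Karachi.
Clock-face elapsed time (ignoring zones) is 11 hours 24 minutes.
Actual elapsed = 11 hours 24 minutes − 7:00 = 4 hours 24 minutes.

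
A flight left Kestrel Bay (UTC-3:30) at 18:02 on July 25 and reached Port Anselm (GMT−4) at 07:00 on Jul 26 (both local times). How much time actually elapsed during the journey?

Departure in UTC: 18:02 + 3:30 = 21:32 on Jul 25.
Arrival in UTC: 07:00 + 4:00 = 11:00 on Jul 26.
Elapsed = 11:00 − 21:32 (+1 day) = 13 hours 28 minutes.

13 hours 28 minutes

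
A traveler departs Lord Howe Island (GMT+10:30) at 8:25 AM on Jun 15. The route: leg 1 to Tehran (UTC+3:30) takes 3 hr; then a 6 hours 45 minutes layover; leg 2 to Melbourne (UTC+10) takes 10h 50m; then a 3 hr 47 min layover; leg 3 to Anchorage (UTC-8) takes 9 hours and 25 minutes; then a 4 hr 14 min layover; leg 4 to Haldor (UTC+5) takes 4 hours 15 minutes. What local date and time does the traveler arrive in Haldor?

9:11 PM on Jun 16

Convert departure to UTC: 8:25 AM − 10:30 = 9:55 PM UTC on Jun 14.
Add 3 hours leg 1 → 12:55 AM UTC (Jun 15).
Add 6 hours 45 minutes layover in Tehran → 7:40 AM UTC.
Add 10 hours 50 minutes leg 2 → 6:30 PM UTC.
Add 3 hours and 47 minutes layover in Melbourne → 10:17 PM UTC.
Add 9 hours and 25 minutes leg 3 → 7:42 AM UTC (Jun 16).
Add 4 hours and 14 minutes layover in Anchorage → 11:56 AM UTC.
Add 4 hours 15 minutes leg 4 → 4:11 PM UTC.
Haldor is UTC+5:00, so local arrival = 4:11 PM + 5:00 = 9:11 PM on Jun 16.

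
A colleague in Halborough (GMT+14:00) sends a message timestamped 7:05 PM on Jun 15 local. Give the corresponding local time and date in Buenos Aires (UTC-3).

2:05 AM on Jun 15

In UTC: 7:05 PM − 14:00 = 5:05 AM on Jun 15.
Buenos Aires is UTC−3:00: 5:05 AM − 3:00 = 2:05 AM on Jun 15.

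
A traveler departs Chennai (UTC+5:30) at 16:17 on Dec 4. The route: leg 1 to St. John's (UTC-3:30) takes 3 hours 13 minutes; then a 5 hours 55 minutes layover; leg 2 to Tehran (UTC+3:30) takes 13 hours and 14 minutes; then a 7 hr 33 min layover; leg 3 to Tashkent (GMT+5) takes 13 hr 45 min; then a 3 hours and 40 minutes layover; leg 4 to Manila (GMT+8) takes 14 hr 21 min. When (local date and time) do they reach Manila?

08:28 on December 7

Convert departure to UTC: 16:17 − 5:30 = 10:47 UTC on Dec 4.
Add 3 hours 13 minutes leg 1 → 14:00 UTC.
Add 5 hours and 55 minutes layover in St. John's → 19:55 UTC.
Add 13 hours 14 minutes leg 2 → 09:09 UTC (Dec 5).
Add 7 hours 33 minutes layover in Tehran → 16:42 UTC.
Add 13 hours and 45 minutes leg 3 → 06:27 UTC (Dec 6).
Add 3 hours 40 minutes layover in Tashkent → 10:07 UTC.
Add 14 hours 21 minutes leg 4 → 00:28 UTC (Dec 7).
Manila is UTC+8:00, so local arrival = 00:28 + 8:00 = 08:28 on Dec 7.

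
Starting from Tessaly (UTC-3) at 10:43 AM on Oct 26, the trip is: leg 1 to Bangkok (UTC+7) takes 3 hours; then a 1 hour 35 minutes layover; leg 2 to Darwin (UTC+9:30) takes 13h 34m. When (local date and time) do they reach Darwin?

Convert departure to UTC: 10:43 AM + 3:00 = 1:43 PM UTC on Oct 26.
Add 3 hours leg 1 → 4:43 PM UTC.
Add 1 hour 35 minutes layover in Bangkok → 6:18 PM UTC.
Add 13 hours 34 minutes leg 2 → 7:52 AM UTC (Oct 27).
Darwin is UTC+9:30, so local arrival = 7:52 AM + 9:30 = 5:22 PM on Oct 27.

5:22 PM on October 27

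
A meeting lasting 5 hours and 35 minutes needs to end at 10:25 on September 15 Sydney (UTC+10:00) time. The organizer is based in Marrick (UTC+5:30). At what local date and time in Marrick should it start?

00:20 on Sep 15

Target end time in UTC: 10:25 − 10:00 = 00:25 on Sep 15.
Subtract 5 hours 35 minutes → start 18:50 UTC on Sep 14.
Marrick is UTC+5:30: 18:50 + 5:30 = 00:20 on Sep 15.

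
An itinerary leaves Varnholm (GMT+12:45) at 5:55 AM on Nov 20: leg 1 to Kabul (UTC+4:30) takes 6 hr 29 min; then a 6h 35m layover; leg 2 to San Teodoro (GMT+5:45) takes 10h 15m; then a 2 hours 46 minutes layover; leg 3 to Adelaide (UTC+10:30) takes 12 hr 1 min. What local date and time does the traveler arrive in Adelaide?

Convert departure to UTC: 5:55 AM − 12:45 = 5:10 PM UTC on Nov 19.
Add 6 hours 29 minutes leg 1 → 11:39 PM UTC.
Add 6 hours and 35 minutes layover in Kabul → 6:14 AM UTC (Nov 20).
Add 10 hours and 15 minutes leg 2 → 4:29 PM UTC.
Add 2 hours and 46 minutes layover in San Teodoro → 7:15 PM UTC.
Add 12 hours 1 minute leg 3 → 7:16 AM UTC (Nov 21).
Adelaide is UTC+10:30, so local arrival = 7:16 AM + 10:30 = 5:46 PM on Nov 21.

5:46 PM on November 21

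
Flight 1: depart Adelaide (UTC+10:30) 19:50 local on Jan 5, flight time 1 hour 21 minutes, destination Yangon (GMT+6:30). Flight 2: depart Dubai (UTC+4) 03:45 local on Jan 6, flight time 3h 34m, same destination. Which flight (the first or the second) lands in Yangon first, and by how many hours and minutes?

Flight 1 in UTC: 19:50 − 10:30 = 09:20 on Jan 5.
+1 hour and 21 minutes → arrive 10:41 UTC on Jan 5.
Flight 2 in UTC: 03:45 − 4:00 = 23:45 on Jan 5.
+3 hours 34 minutes → arrive 03:19 UTC on Jan 6.
Flight 1 lands earlier by 16 hours 38 minutes.

the first, by 16 hours 38 minutes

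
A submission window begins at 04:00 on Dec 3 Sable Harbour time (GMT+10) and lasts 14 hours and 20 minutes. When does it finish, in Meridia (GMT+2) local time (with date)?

Convert start to UTC: 04:00 − 10:00 = 18:00 UTC on Dec 2.
Add 14 hours and 20 minutes duration → 08:20 UTC (Dec 3).
Meridia is UTC+2:00, so local end time = 08:20 + 2:00 = 10:20 on Dec 3.

10:20 on Dec 3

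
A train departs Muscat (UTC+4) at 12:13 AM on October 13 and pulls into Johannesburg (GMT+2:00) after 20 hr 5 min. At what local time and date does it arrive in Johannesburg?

Johannesburg is 2:00 behind Muscat.
After 20 hours and 5 minutes it is 8:18 PM in Muscat.
Shift by the zone difference: 8:18 PM − 2:00 = 6:18 PM on Oct 13 in Johannesburg.

6:18 PM on October 13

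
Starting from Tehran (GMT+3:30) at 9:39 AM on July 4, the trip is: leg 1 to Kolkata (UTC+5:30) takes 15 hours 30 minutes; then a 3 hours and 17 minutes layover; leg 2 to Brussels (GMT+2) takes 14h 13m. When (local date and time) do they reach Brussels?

Convert departure to UTC: 9:39 AM − 3:30 = 6:09 AM UTC on Jul 4.
Add 15 hours 30 minutes leg 1 → 9:39 PM UTC.
Add 3 hours 17 minutes layover in Kolkata → 12:56 AM UTC (Jul 5).
Add 14 hours 13 minutes leg 2 → 3:09 PM UTC.
Brussels is UTC+2:00, so local arrival = 3:09 PM + 2:00 = 5:09 PM on Jul 5.

5:09 PM on Jul 5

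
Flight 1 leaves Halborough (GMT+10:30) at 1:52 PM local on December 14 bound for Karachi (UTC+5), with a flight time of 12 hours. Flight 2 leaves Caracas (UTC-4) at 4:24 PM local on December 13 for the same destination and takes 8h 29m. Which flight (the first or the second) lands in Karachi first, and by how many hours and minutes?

Flight 1 in UTC: 1:52 PM − 10:30 = 3:22 AM on Dec 14.
+12 hours → arrive 3:22 PM UTC on Dec 14.
Flight 2 in UTC: 4:24 PM + 4:00 = 8:24 PM on Dec 13.
+8 hours and 29 minutes → arrive 4:53 AM UTC on Dec 14.
Flight 2 lands earlier by 10 hours 29 minutes.

the second, by 10 hours 29 minutes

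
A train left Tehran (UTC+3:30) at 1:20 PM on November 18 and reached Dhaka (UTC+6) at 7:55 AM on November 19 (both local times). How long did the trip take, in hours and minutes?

Departure in UTC: 1:20 PM − 3:30 = 9:50 AM on Nov 18.
Arrival in UTC: 7:55 AM − 6:00 = 1:55 AM on Nov 19.
Elapsed = 1:55 AM − 9:50 AM (+1 day) = 16 hours 5 minutes.

16 hours 5 minutes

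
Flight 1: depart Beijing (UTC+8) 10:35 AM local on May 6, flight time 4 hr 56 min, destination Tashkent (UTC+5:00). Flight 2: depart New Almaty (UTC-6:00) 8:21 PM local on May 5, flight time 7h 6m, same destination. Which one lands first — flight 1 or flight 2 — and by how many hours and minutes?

the first, by 1 hour 56 minutes

Flight 1 in UTC: 10:35 AM − 8:00 = 2:35 AM on May 6.
+4 hours and 56 minutes → arrive 7:31 AM UTC on May 6.
Flight 2 in UTC: 8:21 PM + 6:00 = 2:21 AM on May 6.
+7 hours and 6 minutes → arrive 9:27 AM UTC on May 6.
Flight 1 lands earlier by 1 hour 56 minutes.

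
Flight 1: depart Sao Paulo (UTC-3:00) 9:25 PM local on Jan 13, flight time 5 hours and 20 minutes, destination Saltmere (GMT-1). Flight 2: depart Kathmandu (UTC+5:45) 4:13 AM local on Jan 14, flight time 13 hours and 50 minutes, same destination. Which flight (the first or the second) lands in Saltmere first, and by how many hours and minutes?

the first, by 6 hours 33 minutes

Flight 1 in UTC: 9:25 PM + 3:00 = 12:25 AM on Jan 14.
+5 hours 20 minutes → arrive 5:45 AM UTC on Jan 14.
Flight 2 in UTC: 4:13 AM − 5:45 = 10:28 PM on Jan 13.
+13 hours and 50 minutes → arrive 12:18 PM UTC on Jan 14.
Flight 1 lands earlier by 6 hours 33 minutes.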